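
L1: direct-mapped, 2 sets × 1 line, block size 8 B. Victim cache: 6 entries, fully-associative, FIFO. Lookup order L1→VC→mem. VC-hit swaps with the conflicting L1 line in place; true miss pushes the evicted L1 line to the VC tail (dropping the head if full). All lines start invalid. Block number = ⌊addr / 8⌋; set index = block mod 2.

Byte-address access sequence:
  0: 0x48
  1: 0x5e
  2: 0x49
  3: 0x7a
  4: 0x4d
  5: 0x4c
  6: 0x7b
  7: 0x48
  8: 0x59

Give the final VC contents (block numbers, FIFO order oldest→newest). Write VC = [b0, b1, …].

  [0] addr=0x48 blk=9 s=1: MISS | VC []
  [1] addr=0x5e blk=11 s=1: MISS | VC [9]
  [2] addr=0x49 blk=9 s=1: VC-HIT | VC [11]
  [3] addr=0x7a blk=15 s=1: MISS | VC [11, 9]
  [4] addr=0x4d blk=9 s=1: VC-HIT | VC [11, 15]
  [5] addr=0x4c blk=9 s=1: L1-HIT | VC [11, 15]
  [6] addr=0x7b blk=15 s=1: VC-HIT | VC [11, 9]
  [7] addr=0x48 blk=9 s=1: VC-HIT | VC [11, 15]
  [8] addr=0x59 blk=11 s=1: VC-HIT | VC [9, 15]

VC = [9, 15]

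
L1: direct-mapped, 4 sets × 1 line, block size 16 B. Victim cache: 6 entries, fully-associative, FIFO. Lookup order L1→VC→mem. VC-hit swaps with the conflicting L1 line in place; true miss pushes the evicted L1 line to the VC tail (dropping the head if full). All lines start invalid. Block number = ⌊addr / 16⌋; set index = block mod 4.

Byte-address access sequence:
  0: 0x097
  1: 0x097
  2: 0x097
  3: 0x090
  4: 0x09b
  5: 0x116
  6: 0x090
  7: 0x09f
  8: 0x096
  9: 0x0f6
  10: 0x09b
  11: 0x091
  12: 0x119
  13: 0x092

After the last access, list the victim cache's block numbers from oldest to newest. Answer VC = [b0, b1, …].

VC = [17]

#0 0x97→b9/s1 MISS; vc=[]
#1 0x97→b9/s1 L1-HIT; vc=[]
#2 0x97→b9/s1 L1-HIT; vc=[]
#3 0x90→b9/s1 L1-HIT; vc=[]
#4 0x9b→b9/s1 L1-HIT; vc=[]
#5 0x116→b17/s1 MISS; vc=[9]
#6 0x90→b9/s1 VC-HIT; vc=[17]
#7 0x9f→b9/s1 L1-HIT; vc=[17]
#8 0x96→b9/s1 L1-HIT; vc=[17]
#9 0xf6→b15/s3 MISS; vc=[17]
#10 0x9b→b9/s1 L1-HIT; vc=[17]
#11 0x91→b9/s1 L1-HIT; vc=[17]
#12 0x119→b17/s1 VC-HIT; vc=[9]
#13 0x92→b9/s1 VC-HIT; vc=[17]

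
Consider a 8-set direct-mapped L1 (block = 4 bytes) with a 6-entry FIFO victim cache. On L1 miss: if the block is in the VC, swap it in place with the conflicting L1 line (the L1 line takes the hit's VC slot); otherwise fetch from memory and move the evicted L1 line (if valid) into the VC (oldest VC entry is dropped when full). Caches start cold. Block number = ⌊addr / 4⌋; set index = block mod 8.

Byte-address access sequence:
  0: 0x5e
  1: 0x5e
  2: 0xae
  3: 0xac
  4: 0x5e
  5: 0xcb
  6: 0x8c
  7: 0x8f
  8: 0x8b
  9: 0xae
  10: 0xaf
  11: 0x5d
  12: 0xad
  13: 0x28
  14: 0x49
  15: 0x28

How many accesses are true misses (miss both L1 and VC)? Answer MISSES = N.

MISSES = 7

  [0] addr=0x5e blk=23 s=7: MISS | VC []
  [1] addr=0x5e blk=23 s=7: L1-HIT | VC []
  [2] addr=0xae blk=43 s=3: MISS | VC []
  [3] addr=0xac blk=43 s=3: L1-HIT | VC []
  [4] addr=0x5e blk=23 s=7: L1-HIT | VC []
  [5] addr=0xcb blk=50 s=2: MISS | VC []
  [6] addr=0x8c blk=35 s=3: MISS | VC [43]
  [7] addr=0x8f blk=35 s=3: L1-HIT | VC [43]
  [8] addr=0x8b blk=34 s=2: MISS | VC [43, 50]
  [9] addr=0xae blk=43 s=3: VC-HIT | VC [35, 50]
  [10] addr=0xaf blk=43 s=3: L1-HIT | VC [35, 50]
  [11] addr=0x5d blk=23 s=7: L1-HIT | VC [35, 50]
  [12] addr=0xad blk=43 s=3: L1-HIT | VC [35, 50]
  [13] addr=0x28 blk=10 s=2: MISS | VC [35, 50, 34]
  [14] addr=0x49 blk=18 s=2: MISS | VC [35, 50, 34, 10]
  [15] addr=0x28 blk=10 s=2: VC-HIT | VC [35, 50, 34, 18]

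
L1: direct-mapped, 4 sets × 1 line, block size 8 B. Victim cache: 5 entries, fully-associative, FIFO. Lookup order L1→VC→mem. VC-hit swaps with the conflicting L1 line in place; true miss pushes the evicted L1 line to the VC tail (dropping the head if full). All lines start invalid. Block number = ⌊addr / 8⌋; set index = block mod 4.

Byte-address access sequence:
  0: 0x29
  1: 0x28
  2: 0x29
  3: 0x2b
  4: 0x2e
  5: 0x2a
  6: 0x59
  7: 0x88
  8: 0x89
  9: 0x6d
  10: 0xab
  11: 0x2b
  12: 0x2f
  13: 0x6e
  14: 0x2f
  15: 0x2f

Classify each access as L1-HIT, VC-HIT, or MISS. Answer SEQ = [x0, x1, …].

0: 0x29 (blk 5, set 1) → MISS  vc=[]
1: 0x28 (blk 5, set 1) → L1-HIT  vc=[]
2: 0x29 (blk 5, set 1) → L1-HIT  vc=[]
3: 0x2b (blk 5, set 1) → L1-HIT  vc=[]
4: 0x2e (blk 5, set 1) → L1-HIT  vc=[]
5: 0x2a (blk 5, set 1) → L1-HIT  vc=[]
6: 0x59 (blk 11, set 3) → MISS  vc=[]
7: 0x88 (blk 17, set 1) → MISS  vc=[5]
8: 0x89 (blk 17, set 1) → L1-HIT  vc=[5]
9: 0x6d (blk 13, set 1) → MISS  vc=[5, 17]
10: 0xab (blk 21, set 1) → MISS  vc=[5, 17, 13]
11: 0x2b (blk 5, set 1) → VC-HIT  vc=[21, 17, 13]
12: 0x2f (blk 5, set 1) → L1-HIT  vc=[21, 17, 13]
13: 0x6e (blk 13, set 1) → VC-HIT  vc=[21, 17, 5]
14: 0x2f (blk 5, set 1) → VC-HIT  vc=[21, 17, 13]
15: 0x2f (blk 5, set 1) → L1-HIT  vc=[21, 17, 13]

SEQ = [MISS, L1-HIT, L1-HIT, L1-HIT, L1-HIT, L1-HIT, MISS, MISS, L1-HIT, MISS, MISS, VC-HIT, L1-HIT, VC-HIT, VC-HIT, L1-HIT]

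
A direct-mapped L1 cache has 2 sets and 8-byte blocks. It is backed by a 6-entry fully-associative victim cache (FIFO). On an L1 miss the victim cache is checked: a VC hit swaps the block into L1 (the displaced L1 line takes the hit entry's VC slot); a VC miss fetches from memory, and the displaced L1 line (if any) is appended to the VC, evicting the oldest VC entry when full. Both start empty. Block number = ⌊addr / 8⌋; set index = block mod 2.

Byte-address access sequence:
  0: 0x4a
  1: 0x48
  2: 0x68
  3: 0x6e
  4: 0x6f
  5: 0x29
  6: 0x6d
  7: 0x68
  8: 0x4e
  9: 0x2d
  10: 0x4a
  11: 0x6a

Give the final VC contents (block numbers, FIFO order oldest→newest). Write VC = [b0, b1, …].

  [0] addr=0x4a blk=9 s=1: MISS | VC []
  [1] addr=0x48 blk=9 s=1: L1-HIT | VC []
  [2] addr=0x68 blk=13 s=1: MISS | VC [9]
  [3] addr=0x6e blk=13 s=1: L1-HIT | VC [9]
  [4] addr=0x6f blk=13 s=1: L1-HIT | VC [9]
  [5] addr=0x29 blk=5 s=1: MISS | VC [9, 13]
  [6] addr=0x6d blk=13 s=1: VC-HIT | VC [9, 5]
  [7] addr=0x68 blk=13 s=1: L1-HIT | VC [9, 5]
  [8] addr=0x4e blk=9 s=1: VC-HIT | VC [13, 5]
  [9] addr=0x2d blk=5 s=1: VC-HIT | VC [13, 9]
  [10] addr=0x4a blk=9 s=1: VC-HIT | VC [13, 5]
  [11] addr=0x6a blk=13 s=1: VC-HIT | VC [9, 5]

VC = [9, 5]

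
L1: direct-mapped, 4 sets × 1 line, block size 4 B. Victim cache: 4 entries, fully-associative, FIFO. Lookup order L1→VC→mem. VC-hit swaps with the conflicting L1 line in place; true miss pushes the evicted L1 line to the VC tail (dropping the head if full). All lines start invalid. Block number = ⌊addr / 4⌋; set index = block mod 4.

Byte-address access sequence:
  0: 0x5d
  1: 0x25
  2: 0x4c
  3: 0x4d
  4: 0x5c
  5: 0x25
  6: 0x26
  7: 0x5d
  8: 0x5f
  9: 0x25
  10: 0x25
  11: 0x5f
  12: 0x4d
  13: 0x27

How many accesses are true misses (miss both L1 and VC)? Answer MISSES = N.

MISSES = 3

  [0] addr=0x5d blk=23 s=3: MISS | VC []
  [1] addr=0x25 blk=9 s=1: MISS | VC []
  [2] addr=0x4c blk=19 s=3: MISS | VC [23]
  [3] addr=0x4d blk=19 s=3: L1-HIT | VC [23]
  [4] addr=0x5c blk=23 s=3: VC-HIT | VC [19]
  [5] addr=0x25 blk=9 s=1: L1-HIT | VC [19]
  [6] addr=0x26 blk=9 s=1: L1-HIT | VC [19]
  [7] addr=0x5d blk=23 s=3: L1-HIT | VC [19]
  [8] addr=0x5f blk=23 s=3: L1-HIT | VC [19]
  [9] addr=0x25 blk=9 s=1: L1-HIT | VC [19]
  [10] addr=0x25 blk=9 s=1: L1-HIT | VC [19]
  [11] addr=0x5f blk=23 s=3: L1-HIT | VC [19]
  [12] addr=0x4d blk=19 s=3: VC-HIT | VC [23]
  [13] addr=0x27 blk=9 s=1: L1-HIT | VC [23]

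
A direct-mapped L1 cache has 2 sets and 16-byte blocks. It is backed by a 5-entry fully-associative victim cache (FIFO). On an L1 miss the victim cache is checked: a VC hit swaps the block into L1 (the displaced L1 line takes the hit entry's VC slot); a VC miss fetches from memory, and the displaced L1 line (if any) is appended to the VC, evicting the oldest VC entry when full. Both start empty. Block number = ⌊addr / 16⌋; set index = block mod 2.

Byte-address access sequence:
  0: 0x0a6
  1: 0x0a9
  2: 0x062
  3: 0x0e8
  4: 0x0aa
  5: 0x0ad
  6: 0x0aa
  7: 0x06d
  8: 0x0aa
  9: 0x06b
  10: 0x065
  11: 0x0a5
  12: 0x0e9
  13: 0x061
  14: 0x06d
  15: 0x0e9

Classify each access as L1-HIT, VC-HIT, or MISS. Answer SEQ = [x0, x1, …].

#0 0xa6→b10/s0 MISS; vc=[]
#1 0xa9→b10/s0 L1-HIT; vc=[]
#2 0x62→b6/s0 MISS; vc=[10]
#3 0xe8→b14/s0 MISS; vc=[10,6]
#4 0xaa→b10/s0 VC-HIT; vc=[14,6]
#5 0xad→b10/s0 L1-HIT; vc=[14,6]
#6 0xaa→b10/s0 L1-HIT; vc=[14,6]
#7 0x6d→b6/s0 VC-HIT; vc=[14,10]
#8 0xaa→b10/s0 VC-HIT; vc=[14,6]
#9 0x6b→b6/s0 VC-HIT; vc=[14,10]
#10 0x65→b6/s0 L1-HIT; vc=[14,10]
#11 0xa5→b10/s0 VC-HIT; vc=[14,6]
#12 0xe9→b14/s0 VC-HIT; vc=[10,6]
#13 0x61→b6/s0 VC-HIT; vc=[10,14]
#14 0x6d→b6/s0 L1-HIT; vc=[10,14]
#15 0xe9→b14/s0 VC-HIT; vc=[10,6]

SEQ = [MISS, L1-HIT, MISS, MISS, VC-HIT, L1-HIT, L1-HIT, VC-HIT, VC-HIT, VC-HIT, L1-HIT, VC-HIT, VC-HIT, VC-HIT, L1-HIT, VC-HIT]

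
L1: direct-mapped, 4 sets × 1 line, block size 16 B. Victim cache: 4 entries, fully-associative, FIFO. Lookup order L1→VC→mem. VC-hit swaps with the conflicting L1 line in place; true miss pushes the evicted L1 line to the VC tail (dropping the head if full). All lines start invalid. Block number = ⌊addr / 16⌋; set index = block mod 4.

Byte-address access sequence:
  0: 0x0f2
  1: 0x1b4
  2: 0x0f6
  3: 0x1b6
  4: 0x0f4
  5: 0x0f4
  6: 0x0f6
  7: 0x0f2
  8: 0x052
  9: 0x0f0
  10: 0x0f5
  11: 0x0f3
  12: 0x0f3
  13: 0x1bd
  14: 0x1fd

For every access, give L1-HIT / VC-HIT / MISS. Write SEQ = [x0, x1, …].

SEQ = [MISS, MISS, VC-HIT, VC-HIT, VC-HIT, L1-HIT, L1-HIT, L1-HIT, MISS, L1-HIT, L1-HIT, L1-HIT, L1-HIT, VC-HIT, MISS]

0: 0xf2 (blk 15, set 3) → MISS  vc=[]
1: 0x1b4 (blk 27, set 3) → MISS  vc=[15]
2: 0xf6 (blk 15, set 3) → VC-HIT  vc=[27]
3: 0x1b6 (blk 27, set 3) → VC-HIT  vc=[15]
4: 0xf4 (blk 15, set 3) → VC-HIT  vc=[27]
5: 0xf4 (blk 15, set 3) → L1-HIT  vc=[27]
6: 0xf6 (blk 15, set 3) → L1-HIT  vc=[27]
7: 0xf2 (blk 15, set 3) → L1-HIT  vc=[27]
8: 0x52 (blk 5, set 1) → MISS  vc=[27]
9: 0xf0 (blk 15, set 3) → L1-HIT  vc=[27]
10: 0xf5 (blk 15, set 3) → L1-HIT  vc=[27]
11: 0xf3 (blk 15, set 3) → L1-HIT  vc=[27]
12: 0xf3 (blk 15, set 3) → L1-HIT  vc=[27]
13: 0x1bd (blk 27, set 3) → VC-HIT  vc=[15]
14: 0x1fd (blk 31, set 3) → MISS  vc=[15, 27]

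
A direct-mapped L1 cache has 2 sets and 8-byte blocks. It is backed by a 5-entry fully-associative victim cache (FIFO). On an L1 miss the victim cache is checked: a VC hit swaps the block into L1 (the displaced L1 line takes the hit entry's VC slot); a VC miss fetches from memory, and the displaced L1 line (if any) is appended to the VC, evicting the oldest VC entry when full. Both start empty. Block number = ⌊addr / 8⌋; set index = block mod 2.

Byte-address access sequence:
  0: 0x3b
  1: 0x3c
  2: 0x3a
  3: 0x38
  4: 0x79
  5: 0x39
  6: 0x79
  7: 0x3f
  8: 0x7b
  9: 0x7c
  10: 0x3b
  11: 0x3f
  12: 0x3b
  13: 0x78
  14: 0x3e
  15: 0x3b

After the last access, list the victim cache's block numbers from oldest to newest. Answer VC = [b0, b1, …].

0: 0x3b (blk 7, set 1) → MISS  vc=[]
1: 0x3c (blk 7, set 1) → L1-HIT  vc=[]
2: 0x3a (blk 7, set 1) → L1-HIT  vc=[]
3: 0x38 (blk 7, set 1) → L1-HIT  vc=[]
4: 0x79 (blk 15, set 1) → MISS  vc=[7]
5: 0x39 (blk 7, set 1) → VC-HIT  vc=[15]
6: 0x79 (blk 15, set 1) → VC-HIT  vc=[7]
7: 0x3f (blk 7, set 1) → VC-HIT  vc=[15]
8: 0x7b (blk 15, set 1) → VC-HIT  vc=[7]
9: 0x7c (blk 15, set 1) → L1-HIT  vc=[7]
10: 0x3b (blk 7, set 1) → VC-HIT  vc=[15]
11: 0x3f (blk 7, set 1) → L1-HIT  vc=[15]
12: 0x3b (blk 7, set 1) → L1-HIT  vc=[15]
13: 0x78 (blk 15, set 1) → VC-HIT  vc=[7]
14: 0x3e (blk 7, set 1) → VC-HIT  vc=[15]
15: 0x3b (blk 7, set 1) → L1-HIT  vc=[15]

VC = [15]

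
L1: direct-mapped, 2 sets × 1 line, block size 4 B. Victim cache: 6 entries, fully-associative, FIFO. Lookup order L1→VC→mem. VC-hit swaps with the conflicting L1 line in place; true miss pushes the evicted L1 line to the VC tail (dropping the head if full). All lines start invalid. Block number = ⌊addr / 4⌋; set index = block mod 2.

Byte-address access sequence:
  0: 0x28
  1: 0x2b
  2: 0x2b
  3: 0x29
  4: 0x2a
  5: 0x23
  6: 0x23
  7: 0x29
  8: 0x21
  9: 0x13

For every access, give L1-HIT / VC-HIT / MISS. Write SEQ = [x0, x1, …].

SEQ = [MISS, L1-HIT, L1-HIT, L1-HIT, L1-HIT, MISS, L1-HIT, VC-HIT, VC-HIT, MISS]

#0 0x28→b10/s0 MISS; vc=[]
#1 0x2b→b10/s0 L1-HIT; vc=[]
#2 0x2b→b10/s0 L1-HIT; vc=[]
#3 0x29→b10/s0 L1-HIT; vc=[]
#4 0x2a→b10/s0 L1-HIT; vc=[]
#5 0x23→b8/s0 MISS; vc=[10]
#6 0x23→b8/s0 L1-HIT; vc=[10]
#7 0x29→b10/s0 VC-HIT; vc=[8]
#8 0x21→b8/s0 VC-HIT; vc=[10]
#9 0x13→b4/s0 MISS; vc=[10,8]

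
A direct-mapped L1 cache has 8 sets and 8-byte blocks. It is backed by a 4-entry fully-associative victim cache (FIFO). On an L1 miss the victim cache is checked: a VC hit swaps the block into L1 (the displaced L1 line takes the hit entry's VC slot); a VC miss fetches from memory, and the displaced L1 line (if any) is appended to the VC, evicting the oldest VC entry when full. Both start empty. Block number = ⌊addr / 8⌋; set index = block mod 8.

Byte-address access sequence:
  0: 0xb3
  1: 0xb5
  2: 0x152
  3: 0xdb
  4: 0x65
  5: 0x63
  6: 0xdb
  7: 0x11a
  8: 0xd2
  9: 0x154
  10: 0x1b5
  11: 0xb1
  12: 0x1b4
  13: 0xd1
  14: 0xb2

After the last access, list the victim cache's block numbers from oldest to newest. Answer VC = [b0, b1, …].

VC = [27, 42, 54]

0: 0xb3 (blk 22, set 6) → MISS  vc=[]
1: 0xb5 (blk 22, set 6) → L1-HIT  vc=[]
2: 0x152 (blk 42, set 2) → MISS  vc=[]
3: 0xdb (blk 27, set 3) → MISS  vc=[]
4: 0x65 (blk 12, set 4) → MISS  vc=[]
5: 0x63 (blk 12, set 4) → L1-HIT  vc=[]
6: 0xdb (blk 27, set 3) → L1-HIT  vc=[]
7: 0x11a (blk 35, set 3) → MISS  vc=[27]
8: 0xd2 (blk 26, set 2) → MISS  vc=[27, 42]
9: 0x154 (blk 42, set 2) → VC-HIT  vc=[27, 26]
10: 0x1b5 (blk 54, set 6) → MISS  vc=[27, 26, 22]
11: 0xb1 (blk 22, set 6) → VC-HIT  vc=[27, 26, 54]
12: 0x1b4 (blk 54, set 6) → VC-HIT  vc=[27, 26, 22]
13: 0xd1 (blk 26, set 2) → VC-HIT  vc=[27, 42, 22]
14: 0xb2 (blk 22, set 6) → VC-HIT  vc=[27, 42, 54]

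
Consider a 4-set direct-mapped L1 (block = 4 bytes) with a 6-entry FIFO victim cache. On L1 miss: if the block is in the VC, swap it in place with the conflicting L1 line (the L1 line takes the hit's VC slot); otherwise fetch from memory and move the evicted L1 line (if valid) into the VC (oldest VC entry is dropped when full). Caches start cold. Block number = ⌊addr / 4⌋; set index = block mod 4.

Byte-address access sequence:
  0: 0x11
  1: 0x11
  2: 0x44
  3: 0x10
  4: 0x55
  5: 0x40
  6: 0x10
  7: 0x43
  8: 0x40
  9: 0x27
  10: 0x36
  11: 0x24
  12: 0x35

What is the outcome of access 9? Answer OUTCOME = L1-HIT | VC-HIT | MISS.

#0 0x11→b4/s0 MISS; vc=[]
#1 0x11→b4/s0 L1-HIT; vc=[]
#2 0x44→b17/s1 MISS; vc=[]
#3 0x10→b4/s0 L1-HIT; vc=[]
#4 0x55→b21/s1 MISS; vc=[17]
#5 0x40→b16/s0 MISS; vc=[17,4]
#6 0x10→b4/s0 VC-HIT; vc=[17,16]
#7 0x43→b16/s0 VC-HIT; vc=[17,4]
#8 0x40→b16/s0 L1-HIT; vc=[17,4]
#9 0x27→b9/s1 MISS; vc=[17,4,21]
#10 0x36→b13/s1 MISS; vc=[17,4,21,9]
#11 0x24→b9/s1 VC-HIT; vc=[17,4,21,13]
#12 0x35→b13/s1 VC-HIT; vc=[17,4,21,9]

OUTCOME = MISS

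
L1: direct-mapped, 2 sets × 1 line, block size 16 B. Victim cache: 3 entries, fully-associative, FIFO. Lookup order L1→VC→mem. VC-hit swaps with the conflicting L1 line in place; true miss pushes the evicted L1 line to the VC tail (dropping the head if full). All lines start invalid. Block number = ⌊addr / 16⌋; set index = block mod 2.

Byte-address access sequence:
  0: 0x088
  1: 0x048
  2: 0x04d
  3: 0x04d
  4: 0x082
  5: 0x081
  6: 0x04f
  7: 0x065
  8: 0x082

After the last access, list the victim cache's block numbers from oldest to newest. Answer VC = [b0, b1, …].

VC = [6, 4]

  [0] addr=0x88 blk=8 s=0: MISS | VC []
  [1] addr=0x48 blk=4 s=0: MISS | VC [8]
  [2] addr=0x4d blk=4 s=0: L1-HIT | VC [8]
  [3] addr=0x4d blk=4 s=0: L1-HIT | VC [8]
  [4] addr=0x82 blk=8 s=0: VC-HIT | VC [4]
  [5] addr=0x81 blk=8 s=0: L1-HIT | VC [4]
  [6] addr=0x4f blk=4 s=0: VC-HIT | VC [8]
  [7] addr=0x65 blk=6 s=0: MISS | VC [8, 4]
  [8] addr=0x82 blk=8 s=0: VC-HIT | VC [6, 4]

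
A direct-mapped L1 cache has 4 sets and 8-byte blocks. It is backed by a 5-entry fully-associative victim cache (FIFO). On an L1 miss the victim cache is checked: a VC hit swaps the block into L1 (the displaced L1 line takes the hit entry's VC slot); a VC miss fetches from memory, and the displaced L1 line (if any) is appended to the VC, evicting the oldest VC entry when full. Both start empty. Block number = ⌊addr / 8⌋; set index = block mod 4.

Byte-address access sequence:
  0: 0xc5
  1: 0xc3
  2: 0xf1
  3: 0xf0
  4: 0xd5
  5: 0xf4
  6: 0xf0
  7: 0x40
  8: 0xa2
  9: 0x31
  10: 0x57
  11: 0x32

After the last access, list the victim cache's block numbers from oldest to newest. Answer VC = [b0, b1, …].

VC = [26, 24, 8, 30, 10]

0: 0xc5 (blk 24, set 0) → MISS  vc=[]
1: 0xc3 (blk 24, set 0) → L1-HIT  vc=[]
2: 0xf1 (blk 30, set 2) → MISS  vc=[]
3: 0xf0 (blk 30, set 2) → L1-HIT  vc=[]
4: 0xd5 (blk 26, set 2) → MISS  vc=[30]
5: 0xf4 (blk 30, set 2) → VC-HIT  vc=[26]
6: 0xf0 (blk 30, set 2) → L1-HIT  vc=[26]
7: 0x40 (blk 8, set 0) → MISS  vc=[26, 24]
8: 0xa2 (blk 20, set 0) → MISS  vc=[26, 24, 8]
9: 0x31 (blk 6, set 2) → MISS  vc=[26, 24, 8, 30]
10: 0x57 (blk 10, set 2) → MISS  vc=[26, 24, 8, 30, 6]
11: 0x32 (blk 6, set 2) → VC-HIT  vc=[26, 24, 8, 30, 10]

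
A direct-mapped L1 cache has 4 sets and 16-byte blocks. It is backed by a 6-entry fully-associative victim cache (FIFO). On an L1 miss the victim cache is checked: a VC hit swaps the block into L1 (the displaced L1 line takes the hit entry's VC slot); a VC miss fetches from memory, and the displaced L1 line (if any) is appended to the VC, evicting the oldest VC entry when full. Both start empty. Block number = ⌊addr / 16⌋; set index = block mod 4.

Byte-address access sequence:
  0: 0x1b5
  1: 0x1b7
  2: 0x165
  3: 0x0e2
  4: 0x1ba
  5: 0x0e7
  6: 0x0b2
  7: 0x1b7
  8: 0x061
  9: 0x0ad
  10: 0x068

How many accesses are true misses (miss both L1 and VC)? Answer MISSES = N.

MISSES = 6

#0 0x1b5→b27/s3 MISS; vc=[]
#1 0x1b7→b27/s3 L1-HIT; vc=[]
#2 0x165→b22/s2 MISS; vc=[]
#3 0xe2→b14/s2 MISS; vc=[22]
#4 0x1ba→b27/s3 L1-HIT; vc=[22]
#5 0xe7→b14/s2 L1-HIT; vc=[22]
#6 0xb2→b11/s3 MISS; vc=[22,27]
#7 0x1b7→b27/s3 VC-HIT; vc=[22,11]
#8 0x61→b6/s2 MISS; vc=[22,11,14]
#9 0xad→b10/s2 MISS; vc=[22,11,14,6]
#10 0x68→b6/s2 VC-HIT; vc=[22,11,14,10]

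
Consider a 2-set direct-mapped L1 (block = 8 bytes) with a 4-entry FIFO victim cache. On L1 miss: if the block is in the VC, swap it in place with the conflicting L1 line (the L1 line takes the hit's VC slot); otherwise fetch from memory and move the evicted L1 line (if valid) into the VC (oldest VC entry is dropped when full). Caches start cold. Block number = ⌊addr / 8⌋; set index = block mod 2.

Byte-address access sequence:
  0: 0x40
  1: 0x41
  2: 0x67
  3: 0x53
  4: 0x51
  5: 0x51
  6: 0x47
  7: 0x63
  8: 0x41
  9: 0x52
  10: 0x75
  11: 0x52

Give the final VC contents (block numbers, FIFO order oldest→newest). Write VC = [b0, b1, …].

#0 0x40→b8/s0 MISS; vc=[]
#1 0x41→b8/s0 L1-HIT; vc=[]
#2 0x67→b12/s0 MISS; vc=[8]
#3 0x53→b10/s0 MISS; vc=[8,12]
#4 0x51→b10/s0 L1-HIT; vc=[8,12]
#5 0x51→b10/s0 L1-HIT; vc=[8,12]
#6 0x47→b8/s0 VC-HIT; vc=[10,12]
#7 0x63→b12/s0 VC-HIT; vc=[10,8]
#8 0x41→b8/s0 VC-HIT; vc=[10,12]
#9 0x52→b10/s0 VC-HIT; vc=[8,12]
#10 0x75→b14/s0 MISS; vc=[8,12,10]
#11 0x52→b10/s0 VC-HIT; vc=[8,12,14]

VC = [8, 12, 14]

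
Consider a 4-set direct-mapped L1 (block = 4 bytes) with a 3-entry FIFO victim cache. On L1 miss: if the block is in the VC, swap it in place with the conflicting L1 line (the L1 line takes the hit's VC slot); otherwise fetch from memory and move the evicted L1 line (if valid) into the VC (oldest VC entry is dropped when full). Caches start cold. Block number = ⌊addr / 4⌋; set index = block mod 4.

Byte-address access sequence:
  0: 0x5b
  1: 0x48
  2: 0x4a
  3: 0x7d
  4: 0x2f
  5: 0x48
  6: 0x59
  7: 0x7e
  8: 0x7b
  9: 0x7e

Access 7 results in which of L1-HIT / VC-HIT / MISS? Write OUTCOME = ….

  [0] addr=0x5b blk=22 s=2: MISS | VC []
  [1] addr=0x48 blk=18 s=2: MISS | VC [22]
  [2] addr=0x4a blk=18 s=2: L1-HIT | VC [22]
  [3] addr=0x7d blk=31 s=3: MISS | VC [22]
  [4] addr=0x2f blk=11 s=3: MISS | VC [22, 31]
  [5] addr=0x48 blk=18 s=2: L1-HIT | VC [22, 31]
  [6] addr=0x59 blk=22 s=2: VC-HIT | VC [18, 31]
  [7] addr=0x7e blk=31 s=3: VC-HIT | VC [18, 11]
  [8] addr=0x7b blk=30 s=2: MISS | VC [18, 11, 22]
  [9] addr=0x7e blk=31 s=3: L1-HIT | VC [18, 11, 22]

OUTCOME = VC-HIT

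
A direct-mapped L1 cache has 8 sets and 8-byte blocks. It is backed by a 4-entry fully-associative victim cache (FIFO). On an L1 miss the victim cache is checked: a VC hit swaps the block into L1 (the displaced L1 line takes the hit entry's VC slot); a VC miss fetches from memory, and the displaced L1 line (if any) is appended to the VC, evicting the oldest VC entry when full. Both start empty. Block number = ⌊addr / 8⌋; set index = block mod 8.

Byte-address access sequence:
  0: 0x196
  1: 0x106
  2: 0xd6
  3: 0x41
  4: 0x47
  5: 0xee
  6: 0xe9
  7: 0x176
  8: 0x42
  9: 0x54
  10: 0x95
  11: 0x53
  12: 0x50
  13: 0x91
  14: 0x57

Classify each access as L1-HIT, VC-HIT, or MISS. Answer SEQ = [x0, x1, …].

SEQ = [MISS, MISS, MISS, MISS, L1-HIT, MISS, L1-HIT, MISS, L1-HIT, MISS, MISS, VC-HIT, L1-HIT, VC-HIT, VC-HIT]

0: 0x196 (blk 50, set 2) → MISS  vc=[]
1: 0x106 (blk 32, set 0) → MISS  vc=[]
2: 0xd6 (blk 26, set 2) → MISS  vc=[50]
3: 0x41 (blk 8, set 0) → MISS  vc=[50, 32]
4: 0x47 (blk 8, set 0) → L1-HIT  vc=[50, 32]
5: 0xee (blk 29, set 5) → MISS  vc=[50, 32]
6: 0xe9 (blk 29, set 5) → L1-HIT  vc=[50, 32]
7: 0x176 (blk 46, set 6) → MISS  vc=[50, 32]
8: 0x42 (blk 8, set 0) → L1-HIT  vc=[50, 32]
9: 0x54 (blk 10, set 2) → MISS  vc=[50, 32, 26]
10: 0x95 (blk 18, set 2) → MISS  vc=[50, 32, 26, 10]
11: 0x53 (blk 10, set 2) → VC-HIT  vc=[50, 32, 26, 18]
12: 0x50 (blk 10, set 2) → L1-HIT  vc=[50, 32, 26, 18]
13: 0x91 (blk 18, set 2) → VC-HIT  vc=[50, 32, 26, 10]
14: 0x57 (blk 10, set 2) → VC-HIT  vc=[50, 32, 26, 18]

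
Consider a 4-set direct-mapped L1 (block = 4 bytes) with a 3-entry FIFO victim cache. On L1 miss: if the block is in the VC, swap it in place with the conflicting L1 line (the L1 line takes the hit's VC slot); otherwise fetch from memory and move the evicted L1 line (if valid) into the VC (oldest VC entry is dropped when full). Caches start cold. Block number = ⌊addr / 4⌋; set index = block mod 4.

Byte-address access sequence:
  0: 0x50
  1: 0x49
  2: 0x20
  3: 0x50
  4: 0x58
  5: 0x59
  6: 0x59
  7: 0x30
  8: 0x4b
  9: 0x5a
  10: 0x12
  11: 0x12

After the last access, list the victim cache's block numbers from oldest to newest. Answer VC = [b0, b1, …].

VC = [18, 20, 12]

0: 0x50 (blk 20, set 0) → MISS  vc=[]
1: 0x49 (blk 18, set 2) → MISS  vc=[]
2: 0x20 (blk 8, set 0) → MISS  vc=[20]
3: 0x50 (blk 20, set 0) → VC-HIT  vc=[8]
4: 0x58 (blk 22, set 2) → MISS  vc=[8, 18]
5: 0x59 (blk 22, set 2) → L1-HIT  vc=[8, 18]
6: 0x59 (blk 22, set 2) → L1-HIT  vc=[8, 18]
7: 0x30 (blk 12, set 0) → MISS  vc=[8, 18, 20]
8: 0x4b (blk 18, set 2) → VC-HIT  vc=[8, 22, 20]
9: 0x5a (blk 22, set 2) → VC-HIT  vc=[8, 18, 20]
10: 0x12 (blk 4, set 0) → MISS  vc=[18, 20, 12]
11: 0x12 (blk 4, set 0) → L1-HIT  vc=[18, 20, 12]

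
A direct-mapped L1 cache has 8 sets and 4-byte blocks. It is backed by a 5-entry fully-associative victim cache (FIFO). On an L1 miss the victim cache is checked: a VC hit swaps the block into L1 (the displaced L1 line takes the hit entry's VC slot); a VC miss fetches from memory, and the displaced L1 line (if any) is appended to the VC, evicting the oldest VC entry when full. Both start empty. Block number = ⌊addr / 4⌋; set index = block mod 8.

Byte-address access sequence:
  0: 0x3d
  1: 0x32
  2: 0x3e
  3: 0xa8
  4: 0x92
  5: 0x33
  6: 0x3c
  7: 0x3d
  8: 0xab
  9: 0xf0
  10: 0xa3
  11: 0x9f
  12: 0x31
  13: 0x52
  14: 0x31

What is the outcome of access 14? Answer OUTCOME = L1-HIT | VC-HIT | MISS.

OUTCOME = VC-HIT

0: 0x3d (blk 15, set 7) → MISS  vc=[]
1: 0x32 (blk 12, set 4) → MISS  vc=[]
2: 0x3e (blk 15, set 7) → L1-HIT  vc=[]
3: 0xa8 (blk 42, set 2) → MISS  vc=[]
4: 0x92 (blk 36, set 4) → MISS  vc=[12]
5: 0x33 (blk 12, set 4) → VC-HIT  vc=[36]
6: 0x3c (blk 15, set 7) → L1-HIT  vc=[36]
7: 0x3d (blk 15, set 7) → L1-HIT  vc=[36]
8: 0xab (blk 42, set 2) → L1-HIT  vc=[36]
9: 0xf0 (blk 60, set 4) → MISS  vc=[36, 12]
10: 0xa3 (blk 40, set 0) → MISS  vc=[36, 12]
11: 0x9f (blk 39, set 7) → MISS  vc=[36, 12, 15]
12: 0x31 (blk 12, set 4) → VC-HIT  vc=[36, 60, 15]
13: 0x52 (blk 20, set 4) → MISS  vc=[36, 60, 15, 12]
14: 0x31 (blk 12, set 4) → VC-HIT  vc=[36, 60, 15, 20]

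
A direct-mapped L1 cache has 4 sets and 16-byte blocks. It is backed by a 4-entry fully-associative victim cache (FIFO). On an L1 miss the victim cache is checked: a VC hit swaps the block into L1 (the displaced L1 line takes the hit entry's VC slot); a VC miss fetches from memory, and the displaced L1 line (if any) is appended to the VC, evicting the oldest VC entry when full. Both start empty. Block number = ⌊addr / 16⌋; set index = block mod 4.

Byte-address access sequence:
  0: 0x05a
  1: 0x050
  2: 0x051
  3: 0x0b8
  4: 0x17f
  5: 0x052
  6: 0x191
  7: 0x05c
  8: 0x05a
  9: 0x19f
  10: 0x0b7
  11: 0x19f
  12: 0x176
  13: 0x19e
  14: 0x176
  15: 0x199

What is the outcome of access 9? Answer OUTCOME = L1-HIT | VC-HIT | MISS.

#0 0x5a→b5/s1 MISS; vc=[]
#1 0x50→b5/s1 L1-HIT; vc=[]
#2 0x51→b5/s1 L1-HIT; vc=[]
#3 0xb8→b11/s3 MISS; vc=[]
#4 0x17f→b23/s3 MISS; vc=[11]
#5 0x52→b5/s1 L1-HIT; vc=[11]
#6 0x191→b25/s1 MISS; vc=[11,5]
#7 0x5c→b5/s1 VC-HIT; vc=[11,25]
#8 0x5a→b5/s1 L1-HIT; vc=[11,25]
#9 0x19f→b25/s1 VC-HIT; vc=[11,5]
#10 0xb7→b11/s3 VC-HIT; vc=[23,5]
#11 0x19f→b25/s1 L1-HIT; vc=[23,5]
#12 0x176→b23/s3 VC-HIT; vc=[11,5]
#13 0x19e→b25/s1 L1-HIT; vc=[11,5]
#14 0x176→b23/s3 L1-HIT; vc=[11,5]
#15 0x199→b25/s1 L1-HIT; vc=[11,5]

OUTCOME = VC-HIT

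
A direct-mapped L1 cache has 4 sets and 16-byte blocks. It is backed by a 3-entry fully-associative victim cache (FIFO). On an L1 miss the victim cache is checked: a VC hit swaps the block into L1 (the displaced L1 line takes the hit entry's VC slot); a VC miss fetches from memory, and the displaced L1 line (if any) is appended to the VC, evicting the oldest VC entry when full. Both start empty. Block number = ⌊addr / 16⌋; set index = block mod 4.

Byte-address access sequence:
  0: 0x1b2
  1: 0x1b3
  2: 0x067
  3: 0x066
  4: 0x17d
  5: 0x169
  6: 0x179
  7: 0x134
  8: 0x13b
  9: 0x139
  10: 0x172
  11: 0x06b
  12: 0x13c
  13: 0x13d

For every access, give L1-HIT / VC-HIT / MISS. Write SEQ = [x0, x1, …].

SEQ = [MISS, L1-HIT, MISS, L1-HIT, MISS, MISS, L1-HIT, MISS, L1-HIT, L1-HIT, VC-HIT, VC-HIT, VC-HIT, L1-HIT]

  [0] addr=0x1b2 blk=27 s=3: MISS | VC []
  [1] addr=0x1b3 blk=27 s=3: L1-HIT | VC []
  [2] addr=0x67 blk=6 s=2: MISS | VC []
  [3] addr=0x66 blk=6 s=2: L1-HIT | VC []
  [4] addr=0x17d blk=23 s=3: MISS | VC [27]
  [5] addr=0x169 blk=22 s=2: MISS | VC [27, 6]
  [6] addr=0x179 blk=23 s=3: L1-HIT | VC [27, 6]
  [7] addr=0x134 blk=19 s=3: MISS | VC [27, 6, 23]
  [8] addr=0x13b blk=19 s=3: L1-HIT | VC [27, 6, 23]
  [9] addr=0x139 blk=19 s=3: L1-HIT | VC [27, 6, 23]
  [10] addr=0x172 blk=23 s=3: VC-HIT | VC [27, 6, 19]
  [11] addr=0x6b blk=6 s=2: VC-HIT | VC [27, 22, 19]
  [12] addr=0x13c blk=19 s=3: VC-HIT | VC [27, 22, 23]
  [13] addr=0x13d blk=19 s=3: L1-HIT | VC [27, 22, 23]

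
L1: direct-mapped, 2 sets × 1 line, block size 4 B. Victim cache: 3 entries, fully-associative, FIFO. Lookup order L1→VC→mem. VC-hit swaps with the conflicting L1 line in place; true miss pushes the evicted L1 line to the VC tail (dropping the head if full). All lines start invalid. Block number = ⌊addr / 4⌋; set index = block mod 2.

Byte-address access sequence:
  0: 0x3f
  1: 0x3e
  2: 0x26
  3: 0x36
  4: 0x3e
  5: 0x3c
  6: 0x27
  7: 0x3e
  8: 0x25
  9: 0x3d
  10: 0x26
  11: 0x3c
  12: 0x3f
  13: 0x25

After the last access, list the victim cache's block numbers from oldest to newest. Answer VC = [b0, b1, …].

0: 0x3f (blk 15, set 1) → MISS  vc=[]
1: 0x3e (blk 15, set 1) → L1-HIT  vc=[]
2: 0x26 (blk 9, set 1) → MISS  vc=[15]
3: 0x36 (blk 13, set 1) → MISS  vc=[15, 9]
4: 0x3e (blk 15, set 1) → VC-HIT  vc=[13, 9]
5: 0x3c (blk 15, set 1) → L1-HIT  vc=[13, 9]
6: 0x27 (blk 9, set 1) → VC-HIT  vc=[13, 15]
7: 0x3e (blk 15, set 1) → VC-HIT  vc=[13, 9]
8: 0x25 (blk 9, set 1) → VC-HIT  vc=[13, 15]
9: 0x3d (blk 15, set 1) → VC-HIT  vc=[13, 9]
10: 0x26 (blk 9, set 1) → VC-HIT  vc=[13, 15]
11: 0x3c (blk 15, set 1) → VC-HIT  vc=[13, 9]
12: 0x3f (blk 15, set 1) → L1-HIT  vc=[13, 9]
13: 0x25 (blk 9, set 1) → VC-HIT  vc=[13, 15]

VC = [13, 15]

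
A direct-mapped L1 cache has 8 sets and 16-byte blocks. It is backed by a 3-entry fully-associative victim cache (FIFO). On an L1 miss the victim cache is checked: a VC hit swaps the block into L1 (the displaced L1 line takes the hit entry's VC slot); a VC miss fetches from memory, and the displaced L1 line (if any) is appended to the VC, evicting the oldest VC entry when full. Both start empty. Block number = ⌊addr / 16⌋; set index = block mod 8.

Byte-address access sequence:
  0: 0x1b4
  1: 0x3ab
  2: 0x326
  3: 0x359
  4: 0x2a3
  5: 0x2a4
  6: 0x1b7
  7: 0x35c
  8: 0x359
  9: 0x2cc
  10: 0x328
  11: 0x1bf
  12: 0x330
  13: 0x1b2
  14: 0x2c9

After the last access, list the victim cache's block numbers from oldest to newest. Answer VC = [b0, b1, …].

  [0] addr=0x1b4 blk=27 s=3: MISS | VC []
  [1] addr=0x3ab blk=58 s=2: MISS | VC []
  [2] addr=0x326 blk=50 s=2: MISS | VC [58]
  [3] addr=0x359 blk=53 s=5: MISS | VC [58]
  [4] addr=0x2a3 blk=42 s=2: MISS | VC [58, 50]
  [5] addr=0x2a4 blk=42 s=2: L1-HIT | VC [58, 50]
  [6] addr=0x1b7 blk=27 s=3: L1-HIT | VC [58, 50]
  [7] addr=0x35c blk=53 s=5: L1-HIT | VC [58, 50]
  [8] addr=0x359 blk=53 s=5: L1-HIT | VC [58, 50]
  [9] addr=0x2cc blk=44 s=4: MISS | VC [58, 50]
  [10] addr=0x328 blk=50 s=2: VC-HIT | VC [58, 42]
  [11] addr=0x1bf blk=27 s=3: L1-HIT | VC [58, 42]
  [12] addr=0x330 blk=51 s=3: MISS | VC [58, 42, 27]
  [13] addr=0x1b2 blk=27 s=3: VC-HIT | VC [58, 42, 51]
  [14] addr=0x2c9 blk=44 s=4: L1-HIT | VC [58, 42, 51]

VC = [58, 42, 51]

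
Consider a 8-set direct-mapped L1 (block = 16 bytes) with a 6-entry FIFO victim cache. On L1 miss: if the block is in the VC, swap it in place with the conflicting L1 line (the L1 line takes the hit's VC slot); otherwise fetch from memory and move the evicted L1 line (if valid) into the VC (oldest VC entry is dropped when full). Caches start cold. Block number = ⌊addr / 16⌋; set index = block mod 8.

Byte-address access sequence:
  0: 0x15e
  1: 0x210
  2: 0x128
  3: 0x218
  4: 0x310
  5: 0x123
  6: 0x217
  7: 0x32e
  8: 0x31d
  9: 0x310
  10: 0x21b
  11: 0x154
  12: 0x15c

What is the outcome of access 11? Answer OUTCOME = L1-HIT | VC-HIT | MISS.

OUTCOME = L1-HIT

  [0] addr=0x15e blk=21 s=5: MISS | VC []
  [1] addr=0x210 blk=33 s=1: MISS | VC []
  [2] addr=0x128 blk=18 s=2: MISS | VC []
  [3] addr=0x218 blk=33 s=1: L1-HIT | VC []
  [4] addr=0x310 blk=49 s=1: MISS | VC [33]
  [5] addr=0x123 blk=18 s=2: L1-HIT | VC [33]
  [6] addr=0x217 blk=33 s=1: VC-HIT | VC [49]
  [7] addr=0x32e blk=50 s=2: MISS | VC [49, 18]
  [8] addr=0x31d blk=49 s=1: VC-HIT | VC [33, 18]
  [9] addr=0x310 blk=49 s=1: L1-HIT | VC [33, 18]
  [10] addr=0x21b blk=33 s=1: VC-HIT | VC [49, 18]
  [11] addr=0x154 blk=21 s=5: L1-HIT | VC [49, 18]
  [12] addr=0x15c blk=21 s=5: L1-HIT | VC [49, 18]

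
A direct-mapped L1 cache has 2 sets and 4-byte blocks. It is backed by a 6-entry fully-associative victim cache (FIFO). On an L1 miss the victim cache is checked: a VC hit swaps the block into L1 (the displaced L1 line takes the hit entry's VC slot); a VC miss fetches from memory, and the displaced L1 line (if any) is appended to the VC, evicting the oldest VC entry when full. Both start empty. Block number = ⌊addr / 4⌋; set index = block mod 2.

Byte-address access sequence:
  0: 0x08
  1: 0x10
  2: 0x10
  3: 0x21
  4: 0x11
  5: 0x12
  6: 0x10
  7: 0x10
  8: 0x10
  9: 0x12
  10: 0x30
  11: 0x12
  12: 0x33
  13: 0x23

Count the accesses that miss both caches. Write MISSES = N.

  [0] addr=0x8 blk=2 s=0: MISS | VC []
  [1] addr=0x10 blk=4 s=0: MISS | VC [2]
  [2] addr=0x10 blk=4 s=0: L1-HIT | VC [2]
  [3] addr=0x21 blk=8 s=0: MISS | VC [2, 4]
  [4] addr=0x11 blk=4 s=0: VC-HIT | VC [2, 8]
  [5] addr=0x12 blk=4 s=0: L1-HIT | VC [2, 8]
  [6] addr=0x10 blk=4 s=0: L1-HIT | VC [2, 8]
  [7] addr=0x10 blk=4 s=0: L1-HIT | VC [2, 8]
  [8] addr=0x10 blk=4 s=0: L1-HIT | VC [2, 8]
  [9] addr=0x12 blk=4 s=0: L1-HIT | VC [2, 8]
  [10] addr=0x30 blk=12 s=0: MISS | VC [2, 8, 4]
  [11] addr=0x12 blk=4 s=0: VC-HIT | VC [2, 8, 12]
  [12] addr=0x33 blk=12 s=0: VC-HIT | VC [2, 8, 4]
  [13] addr=0x23 blk=8 s=0: VC-HIT | VC [2, 12, 4]

MISSES = 4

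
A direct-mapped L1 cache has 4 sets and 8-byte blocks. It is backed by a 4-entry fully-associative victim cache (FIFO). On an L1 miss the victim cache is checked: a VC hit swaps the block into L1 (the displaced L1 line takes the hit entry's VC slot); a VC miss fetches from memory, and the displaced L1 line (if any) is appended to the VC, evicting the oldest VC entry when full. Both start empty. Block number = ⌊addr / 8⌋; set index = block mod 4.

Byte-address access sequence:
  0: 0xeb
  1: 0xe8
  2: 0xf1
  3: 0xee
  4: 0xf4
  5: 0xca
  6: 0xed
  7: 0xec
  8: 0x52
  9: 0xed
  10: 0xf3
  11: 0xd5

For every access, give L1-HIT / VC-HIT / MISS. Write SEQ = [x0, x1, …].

  [0] addr=0xeb blk=29 s=1: MISS | VC []
  [1] addr=0xe8 blk=29 s=1: L1-HIT | VC []
  [2] addr=0xf1 blk=30 s=2: MISS | VC []
  [3] addr=0xee blk=29 s=1: L1-HIT | VC []
  [4] addr=0xf4 blk=30 s=2: L1-HIT | VC []
  [5] addr=0xca blk=25 s=1: MISS | VC [29]
  [6] addr=0xed blk=29 s=1: VC-HIT | VC [25]
  [7] addr=0xec blk=29 s=1: L1-HIT | VC [25]
  [8] addr=0x52 blk=10 s=2: MISS | VC [25, 30]
  [9] addr=0xed blk=29 s=1: L1-HIT | VC [25, 30]
  [10] addr=0xf3 blk=30 s=2: VC-HIT | VC [25, 10]
  [11] addr=0xd5 blk=26 s=2: MISS | VC [25, 10, 30]

SEQ = [MISS, L1-HIT, MISS, L1-HIT, L1-HIT, MISS, VC-HIT, L1-HIT, MISS, L1-HIT, VC-HIT, MISS]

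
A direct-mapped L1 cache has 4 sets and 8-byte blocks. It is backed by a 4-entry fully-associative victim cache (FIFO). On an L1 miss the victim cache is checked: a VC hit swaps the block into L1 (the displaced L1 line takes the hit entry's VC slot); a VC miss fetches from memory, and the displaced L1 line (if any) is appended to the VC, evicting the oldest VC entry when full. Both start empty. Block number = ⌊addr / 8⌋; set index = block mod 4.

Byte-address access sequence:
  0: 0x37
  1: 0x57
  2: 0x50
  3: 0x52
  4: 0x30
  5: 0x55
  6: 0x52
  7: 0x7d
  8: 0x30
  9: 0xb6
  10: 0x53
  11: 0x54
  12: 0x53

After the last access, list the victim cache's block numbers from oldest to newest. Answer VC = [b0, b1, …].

  [0] addr=0x37 blk=6 s=2: MISS | VC []
  [1] addr=0x57 blk=10 s=2: MISS | VC [6]
  [2] addr=0x50 blk=10 s=2: L1-HIT | VC [6]
  [3] addr=0x52 blk=10 s=2: L1-HIT | VC [6]
  [4] addr=0x30 blk=6 s=2: VC-HIT | VC [10]
  [5] addr=0x55 blk=10 s=2: VC-HIT | VC [6]
  [6] addr=0x52 blk=10 s=2: L1-HIT | VC [6]
  [7] addr=0x7d blk=15 s=3: MISS | VC [6]
  [8] addr=0x30 blk=6 s=2: VC-HIT | VC [10]
  [9] addr=0xb6 blk=22 s=2: MISS | VC [10, 6]
  [10] addr=0x53 blk=10 s=2: VC-HIT | VC [22, 6]
  [11] addr=0x54 blk=10 s=2: L1-HIT | VC [22, 6]
  [12] addr=0x53 blk=10 s=2: L1-HIT | VC [22, 6]

VC = [22, 6]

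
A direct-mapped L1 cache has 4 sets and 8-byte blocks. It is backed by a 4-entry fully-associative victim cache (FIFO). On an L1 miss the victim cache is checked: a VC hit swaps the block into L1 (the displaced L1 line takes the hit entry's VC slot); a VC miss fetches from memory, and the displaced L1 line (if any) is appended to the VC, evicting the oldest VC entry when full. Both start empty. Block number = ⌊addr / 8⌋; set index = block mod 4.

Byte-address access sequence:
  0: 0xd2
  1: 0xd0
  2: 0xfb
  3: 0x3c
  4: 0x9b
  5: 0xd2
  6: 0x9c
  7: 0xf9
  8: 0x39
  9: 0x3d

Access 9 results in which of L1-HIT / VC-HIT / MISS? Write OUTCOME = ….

  [0] addr=0xd2 blk=26 s=2: MISS | VC []
  [1] addr=0xd0 blk=26 s=2: L1-HIT | VC []
  [2] addr=0xfb blk=31 s=3: MISS | VC []
  [3] addr=0x3c blk=7 s=3: MISS | VC [31]
  [4] addr=0x9b blk=19 s=3: MISS | VC [31, 7]
  [5] addr=0xd2 blk=26 s=2: L1-HIT | VC [31, 7]
  [6] addr=0x9c blk=19 s=3: L1-HIT | VC [31, 7]
  [7] addr=0xf9 blk=31 s=3: VC-HIT | VC [19, 7]
  [8] addr=0x39 blk=7 s=3: VC-HIT | VC [19, 31]
  [9] addr=0x3d blk=7 s=3: L1-HIT | VC [19, 31]

OUTCOME = L1-HIT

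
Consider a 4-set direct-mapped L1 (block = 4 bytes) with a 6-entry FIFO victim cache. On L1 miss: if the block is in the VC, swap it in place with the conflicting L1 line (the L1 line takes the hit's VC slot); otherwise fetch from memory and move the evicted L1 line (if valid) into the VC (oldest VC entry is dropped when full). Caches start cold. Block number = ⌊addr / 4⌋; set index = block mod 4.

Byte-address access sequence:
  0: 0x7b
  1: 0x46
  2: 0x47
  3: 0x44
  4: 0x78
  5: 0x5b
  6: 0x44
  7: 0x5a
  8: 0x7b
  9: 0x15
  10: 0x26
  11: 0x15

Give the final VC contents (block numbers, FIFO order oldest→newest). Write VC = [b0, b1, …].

#0 0x7b→b30/s2 MISS; vc=[]
#1 0x46→b17/s1 MISS; vc=[]
#2 0x47→b17/s1 L1-HIT; vc=[]
#3 0x44→b17/s1 L1-HIT; vc=[]
#4 0x78→b30/s2 L1-HIT; vc=[]
#5 0x5b→b22/s2 MISS; vc=[30]
#6 0x44→b17/s1 L1-HIT; vc=[30]
#7 0x5a→b22/s2 L1-HIT; vc=[30]
#8 0x7b→b30/s2 VC-HIT; vc=[22]
#9 0x15→b5/s1 MISS; vc=[22,17]
#10 0x26→b9/s1 MISS; vc=[22,17,5]
#11 0x15→b5/s1 VC-HIT; vc=[22,17,9]

VC = [22, 17, 9]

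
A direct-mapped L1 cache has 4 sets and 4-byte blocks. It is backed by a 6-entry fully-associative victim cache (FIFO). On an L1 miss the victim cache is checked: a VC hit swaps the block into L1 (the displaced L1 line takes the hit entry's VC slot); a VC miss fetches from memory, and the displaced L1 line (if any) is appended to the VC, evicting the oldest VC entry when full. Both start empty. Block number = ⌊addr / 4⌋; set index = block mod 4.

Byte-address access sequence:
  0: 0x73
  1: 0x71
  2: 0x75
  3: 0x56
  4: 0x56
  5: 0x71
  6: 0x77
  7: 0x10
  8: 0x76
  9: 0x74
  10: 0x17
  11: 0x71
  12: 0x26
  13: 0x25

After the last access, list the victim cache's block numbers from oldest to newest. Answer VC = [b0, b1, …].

0: 0x73 (blk 28, set 0) → MISS  vc=[]
1: 0x71 (blk 28, set 0) → L1-HIT  vc=[]
2: 0x75 (blk 29, set 1) → MISS  vc=[]
3: 0x56 (blk 21, set 1) → MISS  vc=[29]
4: 0x56 (blk 21, set 1) → L1-HIT  vc=[29]
5: 0x71 (blk 28, set 0) → L1-HIT  vc=[29]
6: 0x77 (blk 29, set 1) → VC-HIT  vc=[21]
7: 0x10 (blk 4, set 0) → MISS  vc=[21, 28]
8: 0x76 (blk 29, set 1) → L1-HIT  vc=[21, 28]
9: 0x74 (blk 29, set 1) → L1-HIT  vc=[21, 28]
10: 0x17 (blk 5, set 1) → MISS  vc=[21, 28, 29]
11: 0x71 (blk 28, set 0) → VC-HIT  vc=[21, 4, 29]
12: 0x26 (blk 9, set 1) → MISS  vc=[21, 4, 29, 5]
13: 0x25 (blk 9, set 1) → L1-HIT  vc=[21, 4, 29, 5]

VC = [21, 4, 29, 5]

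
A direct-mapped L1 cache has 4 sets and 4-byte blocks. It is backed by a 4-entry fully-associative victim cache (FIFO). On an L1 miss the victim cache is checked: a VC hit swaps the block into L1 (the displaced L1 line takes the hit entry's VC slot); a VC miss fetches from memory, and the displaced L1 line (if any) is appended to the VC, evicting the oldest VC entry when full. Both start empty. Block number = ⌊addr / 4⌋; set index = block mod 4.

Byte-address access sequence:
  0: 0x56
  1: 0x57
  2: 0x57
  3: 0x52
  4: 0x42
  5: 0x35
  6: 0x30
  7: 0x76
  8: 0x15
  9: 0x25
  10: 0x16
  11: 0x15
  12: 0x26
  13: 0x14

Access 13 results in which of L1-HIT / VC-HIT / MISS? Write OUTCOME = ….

#0 0x56→b21/s1 MISS; vc=[]
#1 0x57→b21/s1 L1-HIT; vc=[]
#2 0x57→b21/s1 L1-HIT; vc=[]
#3 0x52→b20/s0 MISS; vc=[]
#4 0x42→b16/s0 MISS; vc=[20]
#5 0x35→b13/s1 MISS; vc=[20,21]
#6 0x30→b12/s0 MISS; vc=[20,21,16]
#7 0x76→b29/s1 MISS; vc=[20,21,16,13]
#8 0x15→b5/s1 MISS; vc=[21,16,13,29]
#9 0x25→b9/s1 MISS; vc=[16,13,29,5]
#10 0x16→b5/s1 VC-HIT; vc=[16,13,29,9]
#11 0x15→b5/s1 L1-HIT; vc=[16,13,29,9]
#12 0x26→b9/s1 VC-HIT; vc=[16,13,29,5]
#13 0x14→b5/s1 VC-HIT; vc=[16,13,29,9]

OUTCOME = VC-HIT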